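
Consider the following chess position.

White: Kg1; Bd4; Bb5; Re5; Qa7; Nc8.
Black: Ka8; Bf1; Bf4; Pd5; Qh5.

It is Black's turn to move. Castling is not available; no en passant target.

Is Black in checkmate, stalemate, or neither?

Black to move; black king on a8.
In check: yes, from the white queen on a7.
King squares — a7: attacked by Bd4; b7: attacked by Qa7; b8: attacked by Qa7.
Legal moves for Black: none.
In check with no legal moves → checkmate.

checkmate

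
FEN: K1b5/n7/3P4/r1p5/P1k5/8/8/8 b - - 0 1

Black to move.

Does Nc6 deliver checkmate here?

yes

After Nc6: white king on a8; in check: yes, from the black rook on a5.
King squares — a7: attacked by Ra5; b7: attacked by Bc8; b8: attacked by Nc6.
White has no legal moves → checkmate.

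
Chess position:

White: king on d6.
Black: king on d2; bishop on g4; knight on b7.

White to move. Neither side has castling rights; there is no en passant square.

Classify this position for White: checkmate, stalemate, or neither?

neither

White to move; white king on d6.
In check: yes, from the black knight on b7.
Legal moves for White: Ke7, Kc7, Kc6, Ke5, Kd5.
White is in check but has 5 legal moves → neither.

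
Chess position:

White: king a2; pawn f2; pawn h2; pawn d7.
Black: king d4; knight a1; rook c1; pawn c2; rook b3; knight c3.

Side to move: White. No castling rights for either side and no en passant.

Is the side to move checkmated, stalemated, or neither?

checkmate

White to move; white king on a2.
In check: yes, from the black knight on c3.
King squares — a1: attacked by Rc1; b1: attacked by Rc1; b2: attacked by Rb3; a3: attacked by Rb3; b3: attacked by Na1.
Legal moves for White: none.
In check with no legal moves → checkmate.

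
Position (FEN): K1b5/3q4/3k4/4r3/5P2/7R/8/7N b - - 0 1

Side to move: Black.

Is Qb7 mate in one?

After Qb7: white king on a8; in check: yes, from the black queen on b7.
King squares — a7: attacked by Qb7; b7: attacked by Bc8; b8: attacked by Qb7.
White has no legal moves → checkmate.

yes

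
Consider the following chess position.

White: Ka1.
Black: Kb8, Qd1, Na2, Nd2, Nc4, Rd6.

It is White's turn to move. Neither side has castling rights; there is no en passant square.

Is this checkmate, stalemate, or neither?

neither

White to move; white king on a1.
In check: yes, from the black queen on d1.
King squares — b1: attacked by Qd1; a2: available; b2: attacked by Nc4.
Legal moves for White: Kxa2.
White is in check but has 1 legal move → neither.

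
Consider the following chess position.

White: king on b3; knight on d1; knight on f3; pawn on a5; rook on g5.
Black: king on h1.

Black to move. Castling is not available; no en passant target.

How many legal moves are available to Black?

Black to move; king on h1.
In check: no.
Legal moves: none.
Count: 0.

0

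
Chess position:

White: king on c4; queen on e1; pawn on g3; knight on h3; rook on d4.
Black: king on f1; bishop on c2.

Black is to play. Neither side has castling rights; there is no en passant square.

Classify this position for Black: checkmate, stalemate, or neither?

Black to move; black king on f1.
In check: yes, from the white queen on e1.
Legal moves for Black: Kg2, Kxe1.
Black is in check but has 2 legal moves → neither.

neither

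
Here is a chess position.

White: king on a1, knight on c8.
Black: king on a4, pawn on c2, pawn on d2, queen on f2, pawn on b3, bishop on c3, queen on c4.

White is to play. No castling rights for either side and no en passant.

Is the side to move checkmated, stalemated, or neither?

White to move; white king on a1.
In check: yes, from the black bishop on c3.
King squares — b1: attacked by Pc2; a2: attacked by Pb3; b2: attacked by Bc3.
Legal moves for White: none.
In check with no legal moves → checkmate.

checkmate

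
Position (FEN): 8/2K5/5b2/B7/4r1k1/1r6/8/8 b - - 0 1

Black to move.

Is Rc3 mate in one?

After Rc3: white king on c7; in check: yes, from the black rook on c3.
White has 6 legal replies: Kb8, Kd7, Kb7, Kd6, Kb6, Bxc3.
In check but a legal move exists → not checkmate.

no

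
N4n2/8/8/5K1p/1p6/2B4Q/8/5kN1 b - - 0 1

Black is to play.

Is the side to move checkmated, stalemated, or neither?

Black to move; black king on f1.
In check: yes, from the white queen on h3.
King squares — e1: attacked by Bc3; g1: available; e2: attacked by Ng1; f2: available; g2: attacked by Qh3.
Legal moves for Black: Kf2, Kxg1.
Black is in check but has 2 legal moves → neither.

neither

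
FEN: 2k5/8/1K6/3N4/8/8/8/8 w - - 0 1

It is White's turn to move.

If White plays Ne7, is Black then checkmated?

After Ne7: black king on c8; in check: yes, from the white knight on e7.
Black has 3 legal replies: Kd8, Kb8, Kd7.
In check but a legal move exists → not checkmate.

no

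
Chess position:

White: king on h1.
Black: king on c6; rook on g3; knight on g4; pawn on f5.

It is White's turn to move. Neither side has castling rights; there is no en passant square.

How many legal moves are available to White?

White to move; king on h1.
In check: no.
Legal moves: none.
Count: 0.

0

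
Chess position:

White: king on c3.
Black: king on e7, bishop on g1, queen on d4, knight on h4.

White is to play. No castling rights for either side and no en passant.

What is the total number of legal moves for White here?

2

White to move; king on c3.
In check: yes, from the black queen on d4.
Legal moves: Kb3, Kc2.
Count: 2.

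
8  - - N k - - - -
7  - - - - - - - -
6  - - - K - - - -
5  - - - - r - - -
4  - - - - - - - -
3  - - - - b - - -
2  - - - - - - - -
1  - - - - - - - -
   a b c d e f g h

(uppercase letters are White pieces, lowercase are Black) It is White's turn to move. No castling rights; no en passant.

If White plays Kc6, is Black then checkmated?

After Kc6: black king on d8; in check: no.
Black is not in check, so this cannot be checkmate.

no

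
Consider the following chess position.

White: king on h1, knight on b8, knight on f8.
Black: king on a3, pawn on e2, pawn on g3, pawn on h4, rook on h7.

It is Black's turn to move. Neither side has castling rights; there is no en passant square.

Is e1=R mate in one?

no

After e1=R: white king on h1; in check: yes, from the black rook on e1.
White has 1 legal reply: Kg2.
In check but a legal move exists → not checkmate.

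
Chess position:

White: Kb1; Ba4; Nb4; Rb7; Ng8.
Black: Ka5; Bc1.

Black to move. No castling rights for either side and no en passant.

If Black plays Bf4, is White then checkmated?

no

After Bf4: white king on b1; in check: no.
White is not in check, so this cannot be checkmate.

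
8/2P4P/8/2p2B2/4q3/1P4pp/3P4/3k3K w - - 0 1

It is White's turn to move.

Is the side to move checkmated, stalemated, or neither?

neither

White to move; white king on h1.
In check: yes, from the black queen on e4.
King squares — g1: available; g2: attacked by Ph3; h2: attacked by Pg3.
Legal moves for White: Kg1, Bxe4.
White is in check but has 2 legal moves → neither.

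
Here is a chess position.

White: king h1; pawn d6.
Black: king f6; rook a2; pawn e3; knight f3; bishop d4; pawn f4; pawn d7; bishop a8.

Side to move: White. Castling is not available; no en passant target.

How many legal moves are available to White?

0

White to move; king on h1.
In check: no.
Legal moves: none.
Count: 0.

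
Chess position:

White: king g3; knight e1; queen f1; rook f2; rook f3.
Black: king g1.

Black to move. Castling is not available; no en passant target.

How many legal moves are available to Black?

0

Black to move; king on g1.
In check: yes, from the white queen on f1.
Legal moves: none.
Count: 0.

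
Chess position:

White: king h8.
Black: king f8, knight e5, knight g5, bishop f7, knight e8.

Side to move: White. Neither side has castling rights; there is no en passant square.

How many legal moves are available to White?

0

White to move; king on h8.
In check: no.
Legal moves: none.
Count: 0.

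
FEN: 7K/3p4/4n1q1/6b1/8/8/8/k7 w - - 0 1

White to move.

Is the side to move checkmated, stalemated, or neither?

stalemate

White to move; white king on h8.
In check: no.
King squares — g7: attacked by Ne6; h7: attacked by Qg6; g8: attacked by Qg6.
Legal moves for White: none.
Not in check and no legal moves → stalemate.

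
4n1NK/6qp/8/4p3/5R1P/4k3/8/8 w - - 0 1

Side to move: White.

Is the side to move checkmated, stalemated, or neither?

checkmate

White to move; white king on h8.
In check: yes, from the black queen on g7.
King squares — g7: attacked by Ne8; h7: attacked by Qg7; g8: own knight.
Legal moves for White: none.
In check with no legal moves → checkmate.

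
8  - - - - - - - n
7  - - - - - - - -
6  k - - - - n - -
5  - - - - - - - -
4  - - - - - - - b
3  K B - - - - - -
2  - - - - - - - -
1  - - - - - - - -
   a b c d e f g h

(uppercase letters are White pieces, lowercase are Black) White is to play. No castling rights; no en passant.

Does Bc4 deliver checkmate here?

no

After Bc4: black king on a6; in check: yes, from the white bishop on c4.
Black has 4 legal replies: Kb7, Ka7, Kb6, Ka5.
In check but a legal move exists → not checkmate.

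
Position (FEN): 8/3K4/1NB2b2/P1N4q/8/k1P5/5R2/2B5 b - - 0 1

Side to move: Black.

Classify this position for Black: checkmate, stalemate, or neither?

checkmate

Black to move; black king on a3.
In check: yes, from the white bishop on c1.
King squares — a2: attacked by Rf2; b2: attacked by Bc1; b3: attacked by Nc5; a4: attacked by Nc5; b4: attacked by Pc3.
Legal moves for Black: none.
In check with no legal moves → checkmate.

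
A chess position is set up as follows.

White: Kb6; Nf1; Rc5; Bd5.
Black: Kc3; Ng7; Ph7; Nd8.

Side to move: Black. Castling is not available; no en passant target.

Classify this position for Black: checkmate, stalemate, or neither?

Black to move; black king on c3.
In check: yes, from the white rook on c5.
Legal moves for Black: Kd4, Kb4, Kd3, Kb2.
Black is in check but has 4 legal moves → neither.

neither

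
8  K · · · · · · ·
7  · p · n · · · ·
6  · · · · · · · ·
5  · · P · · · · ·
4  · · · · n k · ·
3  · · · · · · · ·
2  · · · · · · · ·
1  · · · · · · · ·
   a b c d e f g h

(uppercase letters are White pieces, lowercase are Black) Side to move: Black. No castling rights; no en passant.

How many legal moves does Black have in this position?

23

Black to move; king on f4.
In check: no.
Legal moves: Nf8, Nb8, Ndf6, Nb6+, Ne5, Ndxc5, Kg5, Kf5, Ke5, Kg4, Kg3, Kf3, Ke3, Nef6, Nd6, Ng5, Nexc5, Ng3, Nc3, Nf2, Nd2, b6, b5.
Count: 23.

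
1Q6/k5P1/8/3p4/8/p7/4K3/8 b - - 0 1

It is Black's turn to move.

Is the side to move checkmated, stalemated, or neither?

Black to move; black king on a7.
In check: yes, from the white queen on b8.
Legal moves for Black: Kxb8, Ka6.
Black is in check but has 2 legal moves → neither.

neither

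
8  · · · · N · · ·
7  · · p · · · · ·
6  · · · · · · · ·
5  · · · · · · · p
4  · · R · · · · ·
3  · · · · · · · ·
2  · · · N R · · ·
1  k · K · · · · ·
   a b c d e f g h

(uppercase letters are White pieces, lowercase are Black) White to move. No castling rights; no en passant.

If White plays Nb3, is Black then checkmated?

yes

After Nb3: black king on a1; in check: yes, from the white knight on b3.
King squares — b1: attacked by Kc1; a2: attacked by Re2; b2: attacked by Kc1.
Black has no legal moves → checkmate.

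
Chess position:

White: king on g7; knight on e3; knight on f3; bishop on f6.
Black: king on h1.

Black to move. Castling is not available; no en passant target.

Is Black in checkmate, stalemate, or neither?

Black to move; black king on h1.
In check: no.
King squares — g1: attacked by Nf3; g2: attacked by Ne3; h2: attacked by Nf3.
Legal moves for Black: none.
Not in check and no legal moves → stalemate.

stalemate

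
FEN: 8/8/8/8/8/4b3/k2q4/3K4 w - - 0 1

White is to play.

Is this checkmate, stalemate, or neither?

checkmate

White to move; white king on d1.
In check: yes, from the black queen on d2.
King squares — c1: attacked by Qd2; e1: attacked by Qd2; c2: attacked by Qd2; d2: attacked by Be3; e2: attacked by Qd2.
Legal moves for White: none.
In check with no legal moves → checkmate.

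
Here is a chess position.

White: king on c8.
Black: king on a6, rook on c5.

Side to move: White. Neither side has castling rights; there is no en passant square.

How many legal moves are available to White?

3

White to move; king on c8.
In check: yes, from the black rook on c5.
Legal moves: Kd8, Kb8, Kd7.
Count: 3.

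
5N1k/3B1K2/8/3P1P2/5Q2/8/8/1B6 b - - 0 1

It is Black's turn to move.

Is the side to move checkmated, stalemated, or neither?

Black to move; black king on h8.
In check: no.
King squares — g7: attacked by Kf7; h7: attacked by Nf8; g8: attacked by Kf7.
Legal moves for Black: none.
Not in check and no legal moves → stalemate.

stalemate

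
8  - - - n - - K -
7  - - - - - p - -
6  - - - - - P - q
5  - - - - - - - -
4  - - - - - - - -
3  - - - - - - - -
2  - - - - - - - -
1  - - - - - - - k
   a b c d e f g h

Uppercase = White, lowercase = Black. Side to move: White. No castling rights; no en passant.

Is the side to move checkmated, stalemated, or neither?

White to move; white king on g8.
In check: no.
King squares — f7: attacked by Nd8; g7: attacked by Qh6; h7: attacked by Qh6; f8: attacked by Qh6; h8: attacked by Qh6.
Legal moves for White: none.
Not in check and no legal moves → stalemate.

stalemate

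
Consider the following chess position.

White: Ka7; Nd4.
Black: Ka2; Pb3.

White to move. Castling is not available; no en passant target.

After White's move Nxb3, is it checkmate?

no

After Nxb3: black king on a2; in check: no.
Black is not in check, so this cannot be checkmate.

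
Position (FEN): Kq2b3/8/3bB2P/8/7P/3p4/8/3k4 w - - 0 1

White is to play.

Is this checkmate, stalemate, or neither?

White to move; white king on a8.
In check: yes, from the black queen on b8.
King squares — a7: attacked by Qb8; b7: attacked by Qb8; b8: attacked by Bd6.
Legal moves for White: none.
In check with no legal moves → checkmate.

checkmate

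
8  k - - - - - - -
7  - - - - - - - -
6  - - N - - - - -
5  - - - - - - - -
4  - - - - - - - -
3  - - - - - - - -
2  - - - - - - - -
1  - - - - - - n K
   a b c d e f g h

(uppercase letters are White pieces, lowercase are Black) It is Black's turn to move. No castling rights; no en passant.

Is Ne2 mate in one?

After Ne2: white king on h1; in check: no.
White is not in check, so this cannot be checkmate.

no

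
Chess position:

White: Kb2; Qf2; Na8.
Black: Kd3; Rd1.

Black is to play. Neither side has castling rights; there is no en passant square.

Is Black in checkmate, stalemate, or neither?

neither

Black to move; black king on d3.
In check: no.
Legal moves for Black: Ke4, Kc4, Rd2+, Rh1, Rg1, Rf1, Re1, Rc1, Rb1+, Ra1.
Black has 10 legal moves and is not in check → neither.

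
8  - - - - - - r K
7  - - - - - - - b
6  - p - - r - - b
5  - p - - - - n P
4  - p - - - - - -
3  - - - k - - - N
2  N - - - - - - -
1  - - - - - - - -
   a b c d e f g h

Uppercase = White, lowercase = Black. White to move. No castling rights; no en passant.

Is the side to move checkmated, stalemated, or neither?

checkmate

White to move; white king on h8.
In check: yes, from the black rook on g8.
King squares — g7: attacked by Bh6; h7: attacked by Ng5; g8: attacked by Bh7.
Legal moves for White: none.
In check with no legal moves → checkmate.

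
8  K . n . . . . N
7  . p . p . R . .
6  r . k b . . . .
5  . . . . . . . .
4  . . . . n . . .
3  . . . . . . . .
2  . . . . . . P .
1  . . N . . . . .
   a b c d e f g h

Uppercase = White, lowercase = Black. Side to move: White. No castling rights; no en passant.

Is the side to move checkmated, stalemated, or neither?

White to move; white king on a8.
In check: yes, from the black rook on a6.
King squares — a7: attacked by Ra6; b7: attacked by Kc6; b8: attacked by Bd6.
Legal moves for White: none.
In check with no legal moves → checkmate.

checkmate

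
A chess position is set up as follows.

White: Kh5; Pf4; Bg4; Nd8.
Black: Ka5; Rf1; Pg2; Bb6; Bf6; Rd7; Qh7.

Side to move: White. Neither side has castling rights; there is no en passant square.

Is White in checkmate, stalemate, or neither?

checkmate

White to move; white king on h5.
In check: yes, from the black queen on h7.
King squares — g4: own bishop; h4: attacked by Bf6; g5: attacked by Bf6; g6: attacked by Qh7; h6: attacked by Qh7.
Legal moves for White: none.
In check with no legal moves → checkmate.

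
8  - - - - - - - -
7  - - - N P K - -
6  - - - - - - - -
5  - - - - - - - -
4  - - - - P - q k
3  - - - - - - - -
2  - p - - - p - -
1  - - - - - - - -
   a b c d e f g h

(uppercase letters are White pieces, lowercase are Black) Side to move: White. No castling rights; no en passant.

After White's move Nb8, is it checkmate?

no

After Nb8: black king on h4; in check: no.
Black is not in check, so this cannot be checkmate.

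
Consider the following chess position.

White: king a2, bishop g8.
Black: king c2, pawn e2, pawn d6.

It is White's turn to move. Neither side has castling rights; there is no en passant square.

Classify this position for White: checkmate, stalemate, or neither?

neither

White to move; white king on a2.
In check: no.
Legal moves for White: Bh7+, Bf7, Be6, Bd5, Bc4, Bb3+, Ka3, Ka1.
White has 8 legal moves and is not in check → neither.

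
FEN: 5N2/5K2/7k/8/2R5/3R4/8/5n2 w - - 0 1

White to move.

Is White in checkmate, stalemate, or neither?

neither

White to move; white king on f7.
In check: no.
Legal moves for White include: Nh7, Nd7, Ng6, Ne6, Kg8, Ke8, Ke7, Kf6, Ke6, Rc8, Rc7, Rc6+, Rc5, Rh4+, Rg4, Rf4, Re4, Rcd4, ... (list truncated; more exist).
White has legal moves and is not in check → neither.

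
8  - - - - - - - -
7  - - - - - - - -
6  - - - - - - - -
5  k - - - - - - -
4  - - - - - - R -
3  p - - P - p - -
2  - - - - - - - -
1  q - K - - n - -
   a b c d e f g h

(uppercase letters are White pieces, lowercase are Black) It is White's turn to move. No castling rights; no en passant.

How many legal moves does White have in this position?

White to move; king on c1.
In check: yes, from the black queen on a1.
Legal moves: Kc2.
Count: 1.

1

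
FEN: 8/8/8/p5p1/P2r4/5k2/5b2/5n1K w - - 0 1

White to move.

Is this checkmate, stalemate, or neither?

stalemate

White to move; white king on h1.
In check: no.
King squares — g1: attacked by Bf2; g2: attacked by Kf3; h2: attacked by Nf1.
Legal moves for White: none.
Not in check and no legal moves → stalemate.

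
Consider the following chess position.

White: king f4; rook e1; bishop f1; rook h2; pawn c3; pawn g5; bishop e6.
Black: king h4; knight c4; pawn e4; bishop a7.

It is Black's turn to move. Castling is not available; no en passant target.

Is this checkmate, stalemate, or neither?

checkmate

Black to move; black king on h4.
In check: yes, from the white rook on h2.
King squares — g3: attacked by Kf4; h3: attacked by Bf1; g4: attacked by Kf4; g5: attacked by Kf4; h5: attacked by Rh2.
Legal moves for Black: none.
In check with no legal moves → checkmate.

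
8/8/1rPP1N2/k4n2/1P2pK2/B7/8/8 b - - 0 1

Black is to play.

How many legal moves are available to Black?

Black to move; king on a5.
In check: yes, from the white pawn on b4.
Legal moves: Ka6, Kb5, Ka4, Rxb4.
Count: 4.

4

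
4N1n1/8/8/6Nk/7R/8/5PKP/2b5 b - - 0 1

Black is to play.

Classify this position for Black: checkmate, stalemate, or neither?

neither

Black to move; black king on h5.
In check: yes, from the white rook on h4.
Legal moves for Black: Kg6, Kxg5, Kxh4.
Black is in check but has 3 legal moves → neither.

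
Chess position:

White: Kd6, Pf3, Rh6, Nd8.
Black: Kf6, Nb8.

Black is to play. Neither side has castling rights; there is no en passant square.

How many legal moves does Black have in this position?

3

Black to move; king on f6.
In check: yes, from the white rook on h6.
Legal moves: Kg7, Kg5, Kf5.
Count: 3.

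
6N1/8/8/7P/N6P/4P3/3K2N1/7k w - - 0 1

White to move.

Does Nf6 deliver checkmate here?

After Nf6: black king on h1; in check: no.
Black is not in check, so this cannot be checkmate.

no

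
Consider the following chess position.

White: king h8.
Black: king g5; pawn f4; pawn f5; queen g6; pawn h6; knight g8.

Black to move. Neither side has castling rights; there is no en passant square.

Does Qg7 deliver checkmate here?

no

After Qg7: white king on h8; in check: yes, from the black queen on g7.
White has 1 legal reply: Kxg7.
In check but a legal move exists → not checkmate.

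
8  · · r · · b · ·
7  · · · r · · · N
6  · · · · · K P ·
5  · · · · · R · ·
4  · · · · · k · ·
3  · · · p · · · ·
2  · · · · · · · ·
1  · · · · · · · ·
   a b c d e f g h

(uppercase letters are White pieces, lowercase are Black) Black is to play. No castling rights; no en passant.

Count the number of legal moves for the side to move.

4

Black to move; king on f4.
In check: yes, from the white rook on f5.
Legal moves: Kg4, Ke4, Kg3, Ke3.
Count: 4.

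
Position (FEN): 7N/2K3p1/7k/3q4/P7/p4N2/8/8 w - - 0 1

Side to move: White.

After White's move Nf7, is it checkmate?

After Nf7: black king on h6; in check: yes, from the white knight on f7.
Black has 4 legal replies: Kh7, Kg6, Kh5, Qxf7+.
In check but a legal move exists → not checkmate.

no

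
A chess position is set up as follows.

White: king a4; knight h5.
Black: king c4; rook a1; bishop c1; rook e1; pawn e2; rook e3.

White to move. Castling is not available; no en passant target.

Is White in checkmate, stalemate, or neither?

checkmate

White to move; white king on a4.
In check: yes, from the black rook on a1.
King squares — a3: attacked by Ra1; b3: attacked by Re3; b4: attacked by Kc4; a5: attacked by Ra1; b5: attacked by Kc4.
Legal moves for White: none.
In check with no legal moves → checkmate.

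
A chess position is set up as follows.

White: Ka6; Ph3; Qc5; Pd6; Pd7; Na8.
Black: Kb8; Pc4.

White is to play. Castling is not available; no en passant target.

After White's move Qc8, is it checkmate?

yes

After Qc8: black king on b8; in check: yes, from the white queen on c8.
King squares — a7: attacked by Ka6; b7: attacked by Ka6; c7: attacked by Pd6; a8: attacked by Qc8; c8: attacked by Pd7.
Black has no legal moves → checkmate.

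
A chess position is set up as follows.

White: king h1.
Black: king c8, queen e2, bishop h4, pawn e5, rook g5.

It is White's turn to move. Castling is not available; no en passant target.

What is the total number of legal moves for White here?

White to move; king on h1.
In check: no.
Legal moves: none.
Count: 0.

0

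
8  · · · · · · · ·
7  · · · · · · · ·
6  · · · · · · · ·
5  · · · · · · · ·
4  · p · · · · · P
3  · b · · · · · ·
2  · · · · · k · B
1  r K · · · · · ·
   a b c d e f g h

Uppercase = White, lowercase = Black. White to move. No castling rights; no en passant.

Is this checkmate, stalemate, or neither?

White to move; white king on b1.
In check: yes, from the black rook on a1.
Legal moves for White: Kb2, Kxa1.
White is in check but has 2 legal moves → neither.

neither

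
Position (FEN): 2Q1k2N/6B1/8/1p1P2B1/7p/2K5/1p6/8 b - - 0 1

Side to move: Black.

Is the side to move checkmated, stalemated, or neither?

Black to move; black king on e8.
In check: yes, from the white queen on c8.
King squares — d7: attacked by Qc8; e7: attacked by Bg5; f7: attacked by Nh8; d8: attacked by Bg5; f8: attacked by Bg7.
Legal moves for Black: none.
In check with no legal moves → checkmate.

checkmate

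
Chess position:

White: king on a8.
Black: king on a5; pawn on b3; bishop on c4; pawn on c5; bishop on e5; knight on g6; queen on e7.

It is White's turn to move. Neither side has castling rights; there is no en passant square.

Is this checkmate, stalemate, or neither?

stalemate

White to move; white king on a8.
In check: no.
King squares — a7: attacked by Qe7; b7: attacked by Qe7; b8: attacked by Be5.
Legal moves for White: none.
Not in check and no legal moves → stalemate.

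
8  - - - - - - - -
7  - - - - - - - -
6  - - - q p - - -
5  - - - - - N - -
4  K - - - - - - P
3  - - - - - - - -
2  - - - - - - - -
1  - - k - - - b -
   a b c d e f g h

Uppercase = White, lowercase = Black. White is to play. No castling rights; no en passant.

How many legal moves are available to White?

11

White to move; king on a4.
In check: no.
Legal moves: Ng7, Ne7, Nh6, Nxd6, Nd4, Ng3, Ne3, Kb5, Ka5, Kb3, h5.
Count: 11.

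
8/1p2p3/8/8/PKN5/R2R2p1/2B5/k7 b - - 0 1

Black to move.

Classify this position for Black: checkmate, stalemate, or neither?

checkmate

Black to move; black king on a1.
In check: yes, from the white rook on a3.
King squares — b1: attacked by Bc2; a2: attacked by Ra3; b2: attacked by Nc4.
Legal moves for Black: none.
In check with no legal moves → checkmate.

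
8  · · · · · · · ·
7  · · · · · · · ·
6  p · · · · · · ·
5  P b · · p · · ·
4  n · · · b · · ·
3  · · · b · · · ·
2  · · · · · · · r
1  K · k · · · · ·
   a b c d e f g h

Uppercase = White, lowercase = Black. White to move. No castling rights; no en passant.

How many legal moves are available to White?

0

White to move; king on a1.
In check: no.
Legal moves: none.
Count: 0.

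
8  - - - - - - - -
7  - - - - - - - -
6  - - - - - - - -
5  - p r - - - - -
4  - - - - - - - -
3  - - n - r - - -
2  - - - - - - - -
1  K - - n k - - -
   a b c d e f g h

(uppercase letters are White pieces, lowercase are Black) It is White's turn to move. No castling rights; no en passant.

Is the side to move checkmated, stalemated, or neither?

White to move; white king on a1.
In check: no.
King squares — b1: attacked by Nc3; a2: attacked by Nc3; b2: attacked by Nd1.
Legal moves for White: none.
Not in check and no legal moves → stalemate.

stalemate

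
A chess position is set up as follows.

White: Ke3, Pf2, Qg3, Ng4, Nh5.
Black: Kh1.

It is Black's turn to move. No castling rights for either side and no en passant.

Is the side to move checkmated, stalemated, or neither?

Black to move; black king on h1.
In check: no.
King squares — g1: attacked by Qg3; g2: attacked by Qg3; h2: attacked by Qg3.
Legal moves for Black: none.
Not in check and no legal moves → stalemate.

stalemate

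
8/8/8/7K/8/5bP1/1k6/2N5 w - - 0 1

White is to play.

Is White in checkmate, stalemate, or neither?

White to move; white king on h5.
In check: yes, from the black bishop on f3.
Legal moves for White: Kh6, Kg6, Kg5, Kh4, g4.
White is in check but has 5 legal moves → neither.

neither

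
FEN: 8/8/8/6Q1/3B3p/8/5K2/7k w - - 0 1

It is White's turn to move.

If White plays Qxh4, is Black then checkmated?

After Qxh4: black king on h1; in check: yes, from the white queen on h4.
King squares — g1: attacked by Kf2; g2: attacked by Kf2; h2: attacked by Qh4.
Black has no legal moves → checkmate.

yes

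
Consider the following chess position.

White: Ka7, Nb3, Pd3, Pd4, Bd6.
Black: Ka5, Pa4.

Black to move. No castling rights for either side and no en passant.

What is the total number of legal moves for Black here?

Black to move; king on a5.
In check: yes, from the white knight on b3.
Legal moves: Kb5, axb3.
Count: 2.

2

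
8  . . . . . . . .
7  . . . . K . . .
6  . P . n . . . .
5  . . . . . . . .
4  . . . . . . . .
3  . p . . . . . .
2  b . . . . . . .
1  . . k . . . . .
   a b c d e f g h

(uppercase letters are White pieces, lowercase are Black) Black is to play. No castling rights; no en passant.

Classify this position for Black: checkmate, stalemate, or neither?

Black to move; black king on c1.
In check: no.
Legal moves for Black: Ne8, Nc8+, Nf7, Nb7, Nf5+, Nb5, Ne4, Nc4, Bb1, Kd2, Kc2, Kb2, Kd1, Kb1, b2.
Black has 15 legal moves and is not in check → neither.

neither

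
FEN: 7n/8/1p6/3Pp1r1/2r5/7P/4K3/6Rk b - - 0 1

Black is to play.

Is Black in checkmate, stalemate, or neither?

neither

Black to move; black king on h1.
In check: yes, from the white rook on g1.
King squares — g1: available; g2: attacked by Rg1; h2: available.
Legal moves for Black: Kh2, Kxg1, Rxg1.
Black is in check but has 3 legal moves → neither.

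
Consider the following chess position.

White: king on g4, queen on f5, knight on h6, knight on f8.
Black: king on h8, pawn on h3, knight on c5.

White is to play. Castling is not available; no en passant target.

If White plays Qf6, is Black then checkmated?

After Qf6: black king on h8; in check: yes, from the white queen on f6.
King squares — g7: attacked by Qf6; h7: attacked by Nf8; g8: attacked by Nh6.
Black has no legal moves → checkmate.

yes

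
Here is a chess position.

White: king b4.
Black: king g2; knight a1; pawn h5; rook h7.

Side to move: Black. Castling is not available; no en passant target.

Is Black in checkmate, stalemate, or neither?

neither

Black to move; black king on g2.
In check: no.
Legal moves for Black include: Rh8, Rg7, Rf7, Re7, Rd7, Rc7, Rb7+, Ra7, Rh6, Kh3, Kg3, Kf3, Kh2, Kf2, Kh1, Kg1, Kf1, Nb3, ... (list truncated; more exist).
Black has legal moves and is not in check → neither.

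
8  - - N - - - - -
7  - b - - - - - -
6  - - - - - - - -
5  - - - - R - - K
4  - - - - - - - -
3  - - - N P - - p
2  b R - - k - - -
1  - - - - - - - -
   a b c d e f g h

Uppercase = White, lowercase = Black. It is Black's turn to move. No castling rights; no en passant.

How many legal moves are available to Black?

Black to move; king on e2.
In check: yes, from the white rook on b2.
Legal moves: Kf3, Kxd3, Kf1, Kd1.
Count: 4.

4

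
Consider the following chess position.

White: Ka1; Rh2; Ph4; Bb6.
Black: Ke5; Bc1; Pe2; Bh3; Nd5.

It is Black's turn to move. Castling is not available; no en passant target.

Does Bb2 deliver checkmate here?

no

After Bb2: white king on a1; in check: yes, from the black bishop on b2.
White has 3 legal replies: Kxb2, Ka2, Kb1.
In check but a legal move exists → not checkmate.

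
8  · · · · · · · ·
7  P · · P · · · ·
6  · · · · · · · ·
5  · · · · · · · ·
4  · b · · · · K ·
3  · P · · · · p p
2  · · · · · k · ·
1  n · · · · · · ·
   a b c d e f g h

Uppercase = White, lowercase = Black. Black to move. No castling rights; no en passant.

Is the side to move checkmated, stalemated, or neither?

neither

Black to move; black king on f2.
In check: no.
Legal moves for Black include: Bf8, Be7, Bd6, Bc5, Ba5, Bc3, Ba3, Bd2, Be1, Ke3, Kg2, Ke2, Kg1, Kf1, Ke1, Nxb3, Nc2, h2, ... (list truncated; more exist).
Black has legal moves and is not in check → neither.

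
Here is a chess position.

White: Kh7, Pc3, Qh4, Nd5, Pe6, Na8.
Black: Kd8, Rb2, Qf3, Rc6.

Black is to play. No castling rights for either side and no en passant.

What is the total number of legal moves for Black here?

Black to move; king on d8.
In check: yes, from the white queen on h4.
Legal moves: Ke8, Kc8, Qf6.
Count: 3.

3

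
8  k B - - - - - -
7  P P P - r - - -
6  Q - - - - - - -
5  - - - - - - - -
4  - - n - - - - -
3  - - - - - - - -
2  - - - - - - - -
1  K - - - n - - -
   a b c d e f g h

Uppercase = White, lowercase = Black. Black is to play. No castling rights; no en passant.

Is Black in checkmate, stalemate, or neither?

Black to move; black king on a8.
In check: yes, from the white pawn on b7.
King squares — a7: attacked by Qa6; b7: attacked by Qa6; b8: attacked by Pa7.
Legal moves for Black: none.
In check with no legal moves → checkmate.

checkmate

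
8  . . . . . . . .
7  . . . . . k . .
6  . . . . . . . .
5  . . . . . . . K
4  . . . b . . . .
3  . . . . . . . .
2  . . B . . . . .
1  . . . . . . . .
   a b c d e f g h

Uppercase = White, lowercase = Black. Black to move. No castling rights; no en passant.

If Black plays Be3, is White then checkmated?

After Be3: white king on h5; in check: no.
White is not in check, so this cannot be checkmate.

no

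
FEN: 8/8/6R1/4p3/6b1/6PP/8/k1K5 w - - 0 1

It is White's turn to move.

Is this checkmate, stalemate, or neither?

White to move; white king on c1.
In check: no.
Legal moves for White: Rg8, Rg7, Rh6, Rf6, Re6, Rd6, Rc6, Rb6, Ra6#, Rg5, Rxg4, Kd2, Kc2, hxg4, h4.
White has 15 legal moves and is not in check → neither.

neither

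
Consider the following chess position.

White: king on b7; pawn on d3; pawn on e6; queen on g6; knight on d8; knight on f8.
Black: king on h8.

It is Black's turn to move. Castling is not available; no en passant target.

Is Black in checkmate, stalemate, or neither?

Black to move; black king on h8.
In check: no.
King squares — g7: attacked by Qg6; h7: attacked by Qg6; g8: attacked by Qg6.
Legal moves for Black: none.
Not in check and no legal moves → stalemate.

stalemate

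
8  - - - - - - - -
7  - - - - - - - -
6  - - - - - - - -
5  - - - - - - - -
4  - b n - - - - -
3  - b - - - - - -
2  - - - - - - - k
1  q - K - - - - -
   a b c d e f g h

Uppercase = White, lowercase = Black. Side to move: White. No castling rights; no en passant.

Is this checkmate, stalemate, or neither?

White to move; white king on c1.
In check: yes, from the black queen on a1.
King squares — b1: attacked by Qa1; d1: attacked by Qa1; b2: attacked by Qa1; c2: attacked by Bb3; d2: attacked by Bb4.
Legal moves for White: none.
In check with no legal moves → checkmate.

checkmate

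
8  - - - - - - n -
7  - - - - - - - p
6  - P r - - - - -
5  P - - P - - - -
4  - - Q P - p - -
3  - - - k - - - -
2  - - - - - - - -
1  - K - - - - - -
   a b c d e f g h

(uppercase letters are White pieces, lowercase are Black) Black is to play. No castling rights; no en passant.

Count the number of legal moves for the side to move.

5

Black to move; king on d3.
In check: yes, from the white queen on c4.
Legal moves: Ke4, Kxc4, Ke3, Kd2, Rxc4.
Count: 5.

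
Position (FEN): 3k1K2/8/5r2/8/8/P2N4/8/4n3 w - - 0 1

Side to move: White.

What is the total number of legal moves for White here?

White to move; king on f8.
In check: yes, from the black rook on f6.
Legal moves: Kg8, Kg7.
Count: 2.

2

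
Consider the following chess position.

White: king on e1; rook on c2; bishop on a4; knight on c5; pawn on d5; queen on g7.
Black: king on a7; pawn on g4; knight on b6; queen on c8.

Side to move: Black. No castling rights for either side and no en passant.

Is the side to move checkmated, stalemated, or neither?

neither

Black to move; black king on a7.
In check: yes, from the white queen on g7.
King squares — a6: attacked by Nc5; b6: own knight; b7: attacked by Nc5; a8: available; b8: available.
Legal moves for Black: Kb8, Ka8, Qd7, Qc7, Qb7, Nd7.
Black is in check but has 6 legal moves → neither.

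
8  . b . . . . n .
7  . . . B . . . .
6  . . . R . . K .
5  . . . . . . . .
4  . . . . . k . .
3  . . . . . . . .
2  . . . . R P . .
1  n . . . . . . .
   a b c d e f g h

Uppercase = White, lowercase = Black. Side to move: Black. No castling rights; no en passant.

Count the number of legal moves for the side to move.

9

Black to move; king on f4.
In check: no.
Legal moves: Ne7+, Nh6, Nf6, Bc7, Ba7, Bxd6, Kf3, Nb3, Nc2.
Count: 9.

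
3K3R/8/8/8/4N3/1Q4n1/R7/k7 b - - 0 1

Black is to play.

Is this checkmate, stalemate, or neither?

Black to move; black king on a1.
In check: yes, from the white rook on a2.
King squares — b1: attacked by Qb3; a2: attacked by Qb3; b2: attacked by Ra2.
Legal moves for Black: none.
In check with no legal moves → checkmate.

checkmate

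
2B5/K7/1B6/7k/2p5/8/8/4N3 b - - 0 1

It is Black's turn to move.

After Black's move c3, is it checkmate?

no

After c3: white king on a7; in check: no.
White is not in check, so this cannot be checkmate.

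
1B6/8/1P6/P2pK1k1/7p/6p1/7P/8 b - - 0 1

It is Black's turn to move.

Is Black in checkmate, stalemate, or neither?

Black to move; black king on g5.
In check: no.
Legal moves for Black: Kh6, Kg6, Kh5, Kg4, gxh2, d4, h3, g2.
Black has 8 legal moves and is not in check → neither.

neither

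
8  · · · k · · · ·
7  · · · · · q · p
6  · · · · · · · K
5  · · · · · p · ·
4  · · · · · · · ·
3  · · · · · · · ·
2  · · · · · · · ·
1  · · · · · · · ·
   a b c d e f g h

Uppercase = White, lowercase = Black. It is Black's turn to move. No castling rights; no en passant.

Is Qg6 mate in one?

After Qg6: white king on h6; in check: yes, from the black queen on g6.
King squares — g5: attacked by Qg6; h5: attacked by Qg6; g6: attacked by Ph7; g7: attacked by Qg6; h7: attacked by Qg6.
White has no legal moves → checkmate.

yes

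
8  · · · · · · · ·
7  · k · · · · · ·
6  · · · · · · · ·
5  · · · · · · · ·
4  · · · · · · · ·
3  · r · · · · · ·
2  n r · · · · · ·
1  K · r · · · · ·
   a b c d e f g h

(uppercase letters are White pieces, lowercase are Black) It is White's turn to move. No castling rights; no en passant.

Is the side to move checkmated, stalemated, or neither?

White to move; white king on a1.
In check: yes, from the black rook on c1.
King squares — b1: attacked by Rc1; a2: attacked by Rb2; b2: attacked by Rb3.
Legal moves for White: none.
In check with no legal moves → checkmate.

checkmate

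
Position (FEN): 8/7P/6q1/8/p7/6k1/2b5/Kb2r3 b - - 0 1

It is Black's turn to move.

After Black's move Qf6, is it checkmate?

yes

After Qf6: white king on a1; in check: yes, from the black queen on f6.
King squares — b1: attacked by Re1; a2: attacked by Bb1; b2: attacked by Qf6.
White has no legal moves → checkmate.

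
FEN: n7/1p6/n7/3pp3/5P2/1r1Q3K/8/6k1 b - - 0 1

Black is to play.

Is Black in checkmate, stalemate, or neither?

Black to move; black king on g1.
In check: no.
Legal moves for Black include: N8c7, Nb6, Nb8, N6c7, Nc5, Nb4, Rb6, Rb5, Rb4, Rxd3+, Rc3, Ra3, Rb2, Rb1, Kf2, Kh1, exf4, b6, ... (list truncated; more exist).
Black has legal moves and is not in check → neither.

neither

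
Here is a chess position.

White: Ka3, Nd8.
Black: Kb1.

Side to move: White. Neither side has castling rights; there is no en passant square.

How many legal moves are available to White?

7

White to move; king on a3.
In check: no.
Legal moves: Nf7, Nb7, Ne6, Nc6, Kb4, Ka4, Kb3.
Count: 7.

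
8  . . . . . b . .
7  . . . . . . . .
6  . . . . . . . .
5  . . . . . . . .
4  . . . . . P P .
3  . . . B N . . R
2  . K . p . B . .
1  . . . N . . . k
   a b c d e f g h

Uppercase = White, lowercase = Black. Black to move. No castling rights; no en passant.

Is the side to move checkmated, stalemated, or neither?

checkmate

Black to move; black king on h1.
In check: yes, from the white rook on h3.
King squares — g1: attacked by Bf2; g2: attacked by Ne3; h2: attacked by Rh3.
Legal moves for Black: none.
In check with no legal moves → checkmate.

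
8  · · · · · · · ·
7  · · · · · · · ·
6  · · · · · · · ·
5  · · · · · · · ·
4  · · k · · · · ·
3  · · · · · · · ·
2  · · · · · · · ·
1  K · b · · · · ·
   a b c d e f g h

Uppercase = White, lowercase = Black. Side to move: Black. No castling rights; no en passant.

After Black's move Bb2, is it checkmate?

no

After Bb2: white king on a1; in check: yes, from the black bishop on b2.
White has 3 legal replies: Kxb2, Ka2, Kb1.
In check but a legal move exists → not checkmate.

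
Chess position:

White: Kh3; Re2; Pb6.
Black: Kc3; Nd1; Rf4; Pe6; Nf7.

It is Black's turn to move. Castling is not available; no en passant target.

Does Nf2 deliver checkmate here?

no

After Nf2: white king on h3; in check: yes, from the black knight on f2.
White has 4 legal replies: Kg3, Kh2, Kg2, Rxf2.
In check but a legal move exists → not checkmate.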